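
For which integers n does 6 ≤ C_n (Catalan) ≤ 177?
4, 5, 6

Reasoning: C_3=5; C_4=14; C_5=42; C_6=132; C_7=429. So valid n = 4, 5, 6.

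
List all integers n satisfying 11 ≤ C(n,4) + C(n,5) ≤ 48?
6

Reasoning: C(5,4)+C(5,5)=6; C(6,4)+C(6,5)=21; C(7,4)+C(7,5)=56. So valid n = 6.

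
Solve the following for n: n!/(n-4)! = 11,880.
12

Reasoning: n!/(n-4)! = n×(n-1)×(n-2)×(n-3), a product of 4 consecutive integers ≈ (n−1.5)^4. 11,880^(1/4) + 1.5 ≈ 11.9; check n = 12: 12×11×10×9 = 11,880 ✓. So n = 12.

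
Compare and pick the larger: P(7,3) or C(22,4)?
C(22,4)

Explanation: P(7,3)=210, C(22,4)=7,315.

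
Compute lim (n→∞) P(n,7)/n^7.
P(n,7) = n(n-1)···(n-6) ≈ n^7 for large n. Limit = 1.

Answer: 1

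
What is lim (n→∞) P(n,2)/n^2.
1

Reasoning: P(n,2) = n(n-1) ≈ n^2 for large n. Limit = 1.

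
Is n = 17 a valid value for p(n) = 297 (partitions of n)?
Yes

Solution: Pentagonal recurrence p(n) = p(n−1) + p(n−2) − p(n−5) − p(n−7) + …: p(17) = p(16) + p(15) − p(12) − p(10) + p(5) + p(2) = 231 + 176 − 77 − 42 + 7 + 2 = 297, which equals 297.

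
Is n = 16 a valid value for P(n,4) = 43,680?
Yes

P(16,4) = 16·15·14·13 = 43,680, which equals 43,680.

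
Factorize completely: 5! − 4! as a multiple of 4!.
5! − 4! = 5·4! − 4! = (5 − 1)·4! = 4 × 4! = 96.
Final answer: 4 × 4! = 96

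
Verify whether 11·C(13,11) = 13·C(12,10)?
Absorption identity k·C(n,k) = n·C(n-1,k-1). LHS = 11·78 = 858; RHS = 13·66 = 858.
Final answer: True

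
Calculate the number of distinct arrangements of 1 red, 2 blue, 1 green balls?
Multinomial: 4!/(1! × 2! × 1!) = 12.

Answer: 12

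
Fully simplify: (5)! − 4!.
96

Explanation: (5)! − 4! = (5)·4! − 4! = (5−1)·4! = 4·4! = 96.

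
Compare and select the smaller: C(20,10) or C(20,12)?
C(20,10)=184,756, C(20,12)=125,970.

Answer: C(20,12)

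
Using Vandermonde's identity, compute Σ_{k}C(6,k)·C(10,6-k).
= C(6+10,6) = C(16,6) = 8,008.

Answer: 8,008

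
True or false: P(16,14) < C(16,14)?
False

Reasoning: P(16,14) = 10,461,394,944,000 and C(16,14) = 120; P(n,r) = r! × C(n,r) so P > C whenever r ≥ 2.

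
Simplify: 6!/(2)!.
360
This equals 6×5×...×3 = 360.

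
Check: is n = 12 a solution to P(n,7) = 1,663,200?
P(12,7) = 12·11·10·9·8·7·6 = 3,991,680, which does not equal 1,663,200.

Answer: No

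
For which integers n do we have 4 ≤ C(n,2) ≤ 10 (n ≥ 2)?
4, 5
C(3,2)=3; C(4,2)=6; C(5,2)=10; C(6,2)=15. So valid n = 4, 5.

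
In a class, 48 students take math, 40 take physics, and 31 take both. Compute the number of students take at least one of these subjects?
57

Solution: |A∪B| = |A|+|B|-|A∩B| = 48+40-31 = 57.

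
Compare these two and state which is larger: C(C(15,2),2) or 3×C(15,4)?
C(C(15,2),2)

C(C(15,2),2)=5,460, 3×C(15,4)=4,095.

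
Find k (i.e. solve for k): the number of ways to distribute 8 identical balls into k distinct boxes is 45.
Stars and bars: the count is C(8+k−1, k−1), increasing in k. k=2: C(9,1) = 9, k=3: C(10,2) = 45 ✓. So k = 3.
Final answer: 3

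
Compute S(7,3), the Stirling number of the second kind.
301

Working:
Using the Stirling recurrence: S(n,k) = k·S(n-1,k) + S(n-1,k-1)
S(7,3) = 3·S(6,3) + S(6,2)
         = 3·90 + 31
         = 270 + 31
         = 301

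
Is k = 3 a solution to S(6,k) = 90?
S(6,3) = 3·S(5,3) + S(5,2) = 3·25 + 15 = 90, which equals 90.

Answer: Yes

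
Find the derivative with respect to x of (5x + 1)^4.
Chain rule: 4(5x+1)^{3} × 5 = 20(5x+1)^{3}.

Answer: 20(5x + 1)^3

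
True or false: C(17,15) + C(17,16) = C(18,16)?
True

Explanation: Pascal's identity C(n,k) + C(n,k+1) = C(n+1,k+1): 136 + 17 = 153 = C(18,16).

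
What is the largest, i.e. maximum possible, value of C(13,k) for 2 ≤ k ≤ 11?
1,716

Explanation: C(13,k) is maximised at the centre of the row: C(13,6) = 1,716.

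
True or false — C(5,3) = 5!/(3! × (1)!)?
False

Explanation: The correct denominator is 3!×2!, giving C(5,3) = 10; the stated RHS is 5!/(3!×1!) = 20 ≠ 10, so the statement does not hold.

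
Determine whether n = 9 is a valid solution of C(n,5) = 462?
No

Solution: C(9,5) = 9·8·7·6·5/5! = 15,120/120 = 126, which does not equal 462.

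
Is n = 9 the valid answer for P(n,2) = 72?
Yes

Working:
P(9,2) = 9·8 = 72, which equals 72.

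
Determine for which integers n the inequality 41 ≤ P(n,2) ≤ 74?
7, 8, 9
P(6,2)=30; P(7,2)=42; P(8,2)=56; P(9,2)=72; P(10,2)=90. So valid n = 7, 8, 9.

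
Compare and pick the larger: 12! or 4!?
12!=479,001,600, 4!=24. 12! > 4!.

Answer: 12!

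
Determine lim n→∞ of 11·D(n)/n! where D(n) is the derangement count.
D(n)/n! → 1/e, so 11·D(n)/n! → 11/e.
Final answer: 11/e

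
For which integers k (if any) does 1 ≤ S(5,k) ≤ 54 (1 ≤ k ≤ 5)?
1, 2, 3, 4, 5

Solution: S(5,1)=1; S(5,2)=15; S(5,3)=25; S(5,4)=10; S(5,5)=1. So valid k = 1, 2, 3, 4, 5.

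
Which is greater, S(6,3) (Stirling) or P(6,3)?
P(6,3)

Reasoning: S(6,3) = 3·S(5,3) + S(5,2) = 3·25 + 15 = 90; P(6,3) = 120.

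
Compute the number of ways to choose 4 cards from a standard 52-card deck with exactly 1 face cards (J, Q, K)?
118,560
12 face cards and 40 non-face cards: C(12,1) × C(40,3) = 12 × 9,880 = 118,560.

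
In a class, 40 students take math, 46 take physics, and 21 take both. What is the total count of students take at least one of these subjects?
65

Solution: |A∪B| = |A|+|B|-|A∩B| = 40+46-21 = 65.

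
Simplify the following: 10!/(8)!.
90

Reasoning: This equals 10×9 = 90.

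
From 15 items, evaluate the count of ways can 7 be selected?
6,435

C(15,7) = 15! / (7! × (15-7)!)
         = 15! / (7! × 8!)
         = 6,435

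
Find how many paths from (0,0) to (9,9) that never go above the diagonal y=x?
4,862

Reasoning: Counted by the Catalan number C_9: C_9 = C(18,9)/(9+1) = 48,620/10 = 4,862.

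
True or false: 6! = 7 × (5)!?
False

Working:
6! = 6 × 5! = 720, but 7 × 5! = 840.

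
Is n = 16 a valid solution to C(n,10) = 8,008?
Yes
C(16,10) = 16·15·14·13·12·11·10·9·8·7/10! = 29,059,430,400/3,628,800 = 8,008, which equals 8,008.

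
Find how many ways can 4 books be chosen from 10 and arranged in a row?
5,040

Reasoning: P(10,4) = 10!/(10-4)! = 5,040.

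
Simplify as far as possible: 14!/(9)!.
240,240
This equals 14×13×...×10 = 240,240.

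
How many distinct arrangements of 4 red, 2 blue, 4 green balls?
Multinomial: 10!/(4! × 2! × 4!) = 3,150.

Answer: 3,150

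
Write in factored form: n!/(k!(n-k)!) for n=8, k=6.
C(8,6) = 28

Explanation: This is the binomial coefficient C(8,6) = 28.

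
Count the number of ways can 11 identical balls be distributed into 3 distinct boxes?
78

Reasoning: C(11+3-1, 3-1) = C(13, 2) = 78.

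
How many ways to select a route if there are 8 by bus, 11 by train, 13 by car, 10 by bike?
By the addition principle: 8 + 11 + 13 + 10 = 42.

Answer: 42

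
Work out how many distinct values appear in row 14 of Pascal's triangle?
8

Working:
Row 14 has entries C(14,0)..C(14,14); by symmetry C(14,k)=C(14,14-k), giving 8 distinct values.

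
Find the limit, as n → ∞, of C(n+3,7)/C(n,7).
1

Reasoning: Both numerator and denominator grow as n^7/7! for large n, so the ratio → 1.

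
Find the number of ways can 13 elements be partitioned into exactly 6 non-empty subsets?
9,321,312

This equals S(13,6), the Stirling number of the 2nd kind.
Using the Stirling recurrence: S(n,k) = k·S(n-1,k) + S(n-1,k-1)
S(13,6) = 6·S(12,6) + S(12,5)
         = 6·1323652 + 1379400
         = 7941912 + 1379400
         = 9,321,312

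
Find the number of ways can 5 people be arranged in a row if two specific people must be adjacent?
48

Explanation: Treat pair as unit: (5-1)! arrangements × 2 internal orders = 48.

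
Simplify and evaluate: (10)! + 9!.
3,991,680
(10)! + 9! = (10)·9! + 9! = (10+1)·9! = 11·9! = 3,991,680.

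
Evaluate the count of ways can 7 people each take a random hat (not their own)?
1,854

Explanation: Using D(n) = (n-1)[D(n-1) + D(n-2)]:
D(7) = (7-1) × [D(6) + D(5)]
      = 6 × [265 + 44]
      = 6 × 309
      = 1,854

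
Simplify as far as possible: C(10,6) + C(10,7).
330

Working:
By Pascal's identity: C(11,7) = 330.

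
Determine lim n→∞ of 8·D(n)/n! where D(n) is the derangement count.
8/e

Working:
D(n)/n! → 1/e, so 8·D(n)/n! → 8/e.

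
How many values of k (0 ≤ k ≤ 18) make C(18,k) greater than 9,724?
7

Solution: Row 18 is unimodal and symmetric about k=18/2. C(18,5)=8,568 ≤ 9,724; C(18,6)=18,564 > 9,724; by symmetry C(18,k) > 9,724 for k = 6..12. That's 12 - 6 + 1 = 7 values.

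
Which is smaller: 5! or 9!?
5!=120, 9!=362,880. 9! > 5!.

Answer: 5!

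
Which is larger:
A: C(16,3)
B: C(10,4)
A=C(16,3)=560, B=C(10,4)=210.

Answer: A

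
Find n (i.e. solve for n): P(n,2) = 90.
10
P(n,2) = n(n−1) is increasing in n; n(n−1) ≈ (n−0.5)^2 = 90 gives n ≈ 10.0. Check: P(8,2) = 56, P(9,2) = 72, P(10,2) = 90 ✓. So n = 10.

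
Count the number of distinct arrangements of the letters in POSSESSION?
75,600

Reasoning: Word has 10 letters (P=1, O=2, S=4, E=1, I=1, N=1). Arrangements: 10!/Π(k!) = 75,600.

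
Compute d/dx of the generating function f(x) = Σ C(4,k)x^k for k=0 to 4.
Term-by-term differentiation gives Σ k·C(4,k)x^{k-1} for k=1 to 4.
Final answer: Σ k·C(4,k)x^(k-1) for k=1 to 4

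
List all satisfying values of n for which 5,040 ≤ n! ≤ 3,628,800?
n! is strictly increasing; 7! = 5,040 and 10! = 3,628,800, so valid n = 7, 8, 9, 10.

Answer: 7, 8, 9, 10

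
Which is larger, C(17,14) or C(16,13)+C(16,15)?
C(17,14)
C(17,14)=680; C(16,13)+C(16,15)=560+16=576.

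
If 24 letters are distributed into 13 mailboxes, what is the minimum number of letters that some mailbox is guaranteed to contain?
Pigeonhole: ⌈24/13⌉ = 2.
Final answer: 2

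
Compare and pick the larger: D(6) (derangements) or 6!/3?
D(6)

Solution: D(6) = (6-1)·[D(5) + D(4)] = 5·[44 + 9] = 265; 6!/3 = 720/3 = 240.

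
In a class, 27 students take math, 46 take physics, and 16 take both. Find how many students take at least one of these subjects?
57

Working:
|A∪B| = |A|+|B|-|A∩B| = 27+46-16 = 57.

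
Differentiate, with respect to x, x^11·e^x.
(11x^10 + x^11)e^x

Reasoning: Product rule: d/dx[x^11]·e^x + x^11·d/dx[e^x] = 11x^{10}e^x + x^11e^x.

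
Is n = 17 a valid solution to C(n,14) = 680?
Yes

Solution: C(17,14) = 17·16·15·14·13·12·11·10·9·8·7·6·5·4/14! = 59,281,238,016,000/87,178,291,200 = 680, which equals 680.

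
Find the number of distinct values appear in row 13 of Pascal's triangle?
7

Row 13 has entries C(13,0)..C(13,13); by symmetry C(13,k)=C(13,13-k), giving 7 distinct values.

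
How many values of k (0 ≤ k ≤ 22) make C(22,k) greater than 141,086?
9

Explanation: Row 22 is unimodal and symmetric about k=22/2. C(22,6)=74,613 ≤ 141,086; C(22,7)=170,544 > 141,086; by symmetry C(22,k) > 141,086 for k = 7..15. That's 15 - 7 + 1 = 9 values.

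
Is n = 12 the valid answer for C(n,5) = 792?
Yes

Explanation: C(12,5) = 12·11·10·9·8/5! = 95,040/120 = 792, which equals 792.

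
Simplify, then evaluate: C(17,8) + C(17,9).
48,620
By Pascal's identity: C(18,9) = 48,620.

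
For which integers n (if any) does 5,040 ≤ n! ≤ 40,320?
7, 8

Reasoning: n! is strictly increasing; 7! = 5,040 and 8! = 40,320, so valid n = 7, 8.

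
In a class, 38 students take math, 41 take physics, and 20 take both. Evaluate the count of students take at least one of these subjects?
59

|A∪B| = |A|+|B|-|A∩B| = 38+41-20 = 59.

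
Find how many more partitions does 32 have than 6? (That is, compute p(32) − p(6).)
8,338

Solution: Pentagonal recurrence p(n) = p(n−1) + p(n−2) − p(n−5) − p(n−7) + …: p(32) = p(31) + p(30) − p(27) − p(25) + p(20) + p(17) − p(10) − p(6) = 6,842 + 5,604 − 3,010 − 1,958 + 627 + 297 − 42 − 11 = 8,349.
p(6) = p(5) + p(4) − p(1) = 7 + 5 − 1 = 11.
Difference = 8,349 − 11 = 8,338.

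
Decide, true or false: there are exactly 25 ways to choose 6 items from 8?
False

Explanation: C(8,6) = 28 ≠ 25.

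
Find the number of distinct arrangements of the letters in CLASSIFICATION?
1,816,214,400
Word has 14 letters (C=2, L=1, A=2, S=2, I=3, F=1, T=1, O=1, N=1). Arrangements: 14!/Π(k!) = 1,816,214,400.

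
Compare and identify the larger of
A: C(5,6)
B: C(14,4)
B

Working:
A=C(5,6)=0, B=C(14,4)=1,001.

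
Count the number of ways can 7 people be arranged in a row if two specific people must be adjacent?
1,440

Explanation: Treat pair as unit: (7-1)! arrangements × 2 internal orders = 1,440.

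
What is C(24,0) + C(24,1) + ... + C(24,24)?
16,777,216

Explanation: Sum of binomial coefficients = 2^24 = 16,777,216.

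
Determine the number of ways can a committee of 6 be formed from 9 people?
84

Reasoning: C(9,6) = 9! / (6! × (9-6)!)
         = 9! / (6! × 3!)
         = 84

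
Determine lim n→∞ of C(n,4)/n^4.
C(n,4) ≈ n^4/4! for large n. Limit = 1/4! = 1/24.
Final answer: 1/24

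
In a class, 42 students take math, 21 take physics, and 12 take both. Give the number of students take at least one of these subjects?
51

Solution: |A∪B| = |A|+|B|-|A∩B| = 42+21-12 = 51.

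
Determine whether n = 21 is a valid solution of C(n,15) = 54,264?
Yes

Reasoning: C(21,15) = 21·20·19·18·17·16·15·14·13·12·11·10·9·8·7/15! = 70,959,641,905,152,000/1,307,674,368,000 = 54,264, which equals 54,264.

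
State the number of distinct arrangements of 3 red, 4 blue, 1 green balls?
280

Working:
Multinomial: 8!/(3! × 4! × 1!) = 280.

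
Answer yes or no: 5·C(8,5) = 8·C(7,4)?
Yes

Explanation: Absorption identity k·C(n,k) = n·C(n-1,k-1). LHS = 5·56 = 280; RHS = 8·35 = 280.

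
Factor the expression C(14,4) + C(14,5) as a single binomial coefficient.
C(15,5)

Solution: By Pascal's identity: C(14,4) + C(14,5) = C(15,5) = 3,003.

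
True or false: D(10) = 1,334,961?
True

Solution: Derangements of 10 elements: D(10) = (10-1)·[D(9) + D(8)] = 9·[133,496 + 14,833] = 1,334,961.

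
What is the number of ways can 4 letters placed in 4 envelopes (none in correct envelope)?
Using D(n) = (n-1)[D(n-1) + D(n-2)]:
D(4) = (4-1) × [D(3) + D(2)]
      = 3 × [2 + 1]
      = 3 × 3
      = 9
Final answer: 9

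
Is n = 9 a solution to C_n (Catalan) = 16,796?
C_9 = C(18,9)/(9+1) = 48,620/10 = 4,862, which does not equal 16,796.
Final answer: No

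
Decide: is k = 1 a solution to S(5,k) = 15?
No

S(5,1) = 1·S(4,1) + S(4,0) = 1·1 + 0 = 1, which does not equal 15.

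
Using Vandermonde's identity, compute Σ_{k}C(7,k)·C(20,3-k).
2,925

Working:
= C(7+20,3) = C(27,3) = 2,925.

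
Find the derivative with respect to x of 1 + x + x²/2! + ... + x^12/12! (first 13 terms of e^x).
Differentiating term by term gives the first 12 terms of e^x.

Answer: 1 + x + x²/2! + ... + x^11/11!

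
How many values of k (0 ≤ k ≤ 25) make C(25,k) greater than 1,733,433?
8

Working:
Row 25 is unimodal and symmetric about k=25/2. C(25,8)=1,081,575 ≤ 1,733,433; C(25,9)=2,042,975 > 1,733,433; by symmetry C(25,k) > 1,733,433 for k = 9..16. That's 16 - 9 + 1 = 8 values.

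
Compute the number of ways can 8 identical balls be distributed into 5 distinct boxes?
495

Working:
C(8+5-1, 5-1) = C(12, 4) = 495.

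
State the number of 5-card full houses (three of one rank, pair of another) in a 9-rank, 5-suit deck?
7,200
Triple rank: 9. Triple suits: C(5,3)=10. Pair rank: 8. Pair suits: C(5,2)=10. Total: 7,200.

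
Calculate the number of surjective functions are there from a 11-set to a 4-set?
3,498,000

Solution: Onto functions = 4! × S(11,4)
First compute S(11,4) via recurrence:
Using the Stirling recurrence: S(n,k) = k·S(n-1,k) + S(n-1,k-1)
S(11,4) = 4·S(10,4) + S(10,3)
         = 4·34105 + 9330
         = 136420 + 9330
         = 145,750
Then: 24 × 145750 = 3,498,000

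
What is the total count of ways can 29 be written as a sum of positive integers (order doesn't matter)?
4,565

Pentagonal recurrence p(n) = p(n−1) + p(n−2) − p(n−5) − p(n−7) + …: p(29) = p(28) + p(27) − p(24) − p(22) + p(17) + p(14) − p(7) − p(3) = 3,718 + 3,010 − 1,575 − 1,002 + 297 + 135 − 15 − 3 = 4,565.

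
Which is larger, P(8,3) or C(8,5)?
P(8,3)

Solution: P(8,3)=336, C(8,5)=56.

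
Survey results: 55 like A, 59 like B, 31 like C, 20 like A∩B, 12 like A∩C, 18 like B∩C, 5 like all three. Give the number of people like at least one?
100

Reasoning: |A∪B∪C| = 55+59+31-20-12-18+5 = 100.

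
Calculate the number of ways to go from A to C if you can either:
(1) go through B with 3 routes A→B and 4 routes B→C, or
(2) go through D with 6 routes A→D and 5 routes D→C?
42

Working:
Route via B: 3×4=12. Route via D: 6×5=30. Total: 42.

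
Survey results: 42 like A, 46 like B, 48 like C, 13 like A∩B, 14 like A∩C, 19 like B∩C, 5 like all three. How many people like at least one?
95

|A∪B∪C| = 42+46+48-13-14-19+5 = 95.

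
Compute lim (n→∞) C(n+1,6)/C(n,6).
1

Working:
Both numerator and denominator grow as n^6/6! for large n, so the ratio → 1.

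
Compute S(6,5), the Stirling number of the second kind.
15

Working:
Using the Stirling recurrence: S(n,k) = k·S(n-1,k) + S(n-1,k-1)
S(6,5) = 5·S(5,5) + S(5,4)
         = 5·1 + 10
         = 5 + 10
         = 15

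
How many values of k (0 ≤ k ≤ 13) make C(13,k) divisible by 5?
2

Working:
Checking C(13,k) mod 5 for k = 0..13: divisible at k = 4, 9. That's 2 values.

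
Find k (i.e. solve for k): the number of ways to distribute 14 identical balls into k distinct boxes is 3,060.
5

Stars and bars: the count is C(14+k−1, k−1), increasing in k. k=3: C(16,2) = 120, k=4: C(17,3) = 680, k=5: C(18,4) = 3,060 ✓. So k = 5.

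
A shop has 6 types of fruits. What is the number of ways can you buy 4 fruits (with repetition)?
126
Stars and bars: C(4+6-1, 4) = C(9, 4) = 126.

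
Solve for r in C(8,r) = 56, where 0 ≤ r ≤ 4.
C(8,r) is increasing for 0 ≤ r ≤ 4. Stepping up (C(8,r+1) = C(8,r)·(8−r)/(r+1)): C(8,1) = 8, C(8,2) = 28, C(8,3) = 56 ✓. So r = 3.

Answer: 3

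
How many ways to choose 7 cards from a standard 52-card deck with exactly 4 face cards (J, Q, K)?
4,890,600

Explanation: 12 face cards and 40 non-face cards: C(12,4) × C(40,3) = 495 × 9,880 = 4,890,600.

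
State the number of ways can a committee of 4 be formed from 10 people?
C(10,4) = 10! / (4! × (10-4)!)
         = 10! / (4! × 6!)
         = 210
Final answer: 210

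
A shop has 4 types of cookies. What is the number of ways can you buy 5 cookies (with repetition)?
56
Stars and bars: C(5+4-1, 5) = C(8, 5) = 56.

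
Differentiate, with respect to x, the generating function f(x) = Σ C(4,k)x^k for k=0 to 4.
Σ k·C(4,k)x^(k-1) for k=1 to 4

Term-by-term differentiation gives Σ k·C(4,k)x^{k-1} for k=1 to 4.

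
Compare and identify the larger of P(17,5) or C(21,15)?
P(17,5)

Working:
P(17,5)=742,560, C(21,15)=54,264.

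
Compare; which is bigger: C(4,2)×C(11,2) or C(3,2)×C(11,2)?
C(4,2)×C(11,2)

Working:
C(4,2)×C(11,2)=330, C(3,2)×C(11,2)=165.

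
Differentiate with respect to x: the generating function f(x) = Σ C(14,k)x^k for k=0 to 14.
Σ k·C(14,k)x^(k-1) for k=1 to 14

Explanation: Term-by-term differentiation gives Σ k·C(14,k)x^{k-1} for k=1 to 14.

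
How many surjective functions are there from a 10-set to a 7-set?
29,635,200

Working:
Onto functions = 7! × S(10,7)
First compute S(10,7) via recurrence:
Using the Stirling recurrence: S(n,k) = k·S(n-1,k) + S(n-1,k-1)
S(10,7) = 7·S(9,7) + S(9,6)
         = 7·462 + 2646
         = 3234 + 2646
         = 5,880
Then: 5040 × 5880 = 29,635,200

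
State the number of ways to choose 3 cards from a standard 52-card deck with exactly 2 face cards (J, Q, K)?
2,640

Working:
12 face cards and 40 non-face cards: C(12,2) × C(40,1) = 66 × 40 = 2,640.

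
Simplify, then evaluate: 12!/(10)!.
132

Reasoning: This equals 12×11 = 132.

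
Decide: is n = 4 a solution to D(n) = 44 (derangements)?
No

Explanation: D(4) = (4-1)·[D(3) + D(2)] = 3·[2 + 1] = 9, which does not equal 44.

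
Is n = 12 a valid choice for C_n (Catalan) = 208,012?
C_12 = C(24,12)/(12+1) = 2,704,156/13 = 208,012, which equals 208,012.

Answer: Yes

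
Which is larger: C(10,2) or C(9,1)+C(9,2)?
Equal

Working:
By Pascal's identity: C(10,2) = C(9,1)+C(9,2) = 45. Equal.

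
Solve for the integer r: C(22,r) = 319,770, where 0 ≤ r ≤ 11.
8

Solution: C(22,r) is increasing for 0 ≤ r ≤ 11. Stepping up (C(22,r+1) = C(22,r)·(22−r)/(r+1)): C(22,1) = 22, C(22,2) = 231, C(22,3) = 1,540, C(22,4) = 7,315, C(22,5) = 26,334, C(22,6) = 74,613, C(22,7) = 170,544, C(22,8) = 319,770 ✓. So r = 8.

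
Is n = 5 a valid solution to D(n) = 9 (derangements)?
No
D(5) = (5-1)·[D(4) + D(3)] = 4·[9 + 2] = 44, which does not equal 9.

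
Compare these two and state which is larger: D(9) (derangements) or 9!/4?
D(9)

Working:
D(9) = (9-1)·[D(8) + D(7)] = 8·[14,833 + 1,854] = 133,496; 9!/4 = 362,880/4 = 90,720.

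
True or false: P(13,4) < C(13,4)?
P(13,4) = 17,160 and C(13,4) = 715; P(n,r) = r! × C(n,r) so P > C whenever r ≥ 2.

Answer: False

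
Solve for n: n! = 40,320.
8

Working:
n! is strictly increasing. 6! = 720, 7! = 5,040, 8! = 40,320 ✓. So n = 8.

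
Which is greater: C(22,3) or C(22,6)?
C(22,6)

Reasoning: C(22,3)=1,540, C(22,6)=74,613.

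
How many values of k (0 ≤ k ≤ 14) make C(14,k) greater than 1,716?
5

Working:
Row 14 is unimodal and symmetric about k=14/2. C(14,4)=1,001 ≤ 1,716; C(14,5)=2,002 > 1,716; by symmetry C(14,k) > 1,716 for k = 5..9. That's 9 - 5 + 1 = 5 values.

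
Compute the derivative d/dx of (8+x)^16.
16(8+x)^15

Working:
Using the power rule: d/dx (8+x)^16 = 16(8+x)^{15}.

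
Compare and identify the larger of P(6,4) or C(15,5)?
P(6,4)=360, C(15,5)=3,003.

Answer: C(15,5)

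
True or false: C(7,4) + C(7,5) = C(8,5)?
True

Working:
Pascal's identity C(n,k) + C(n,k+1) = C(n+1,k+1): 35 + 21 = 56 = C(8,5).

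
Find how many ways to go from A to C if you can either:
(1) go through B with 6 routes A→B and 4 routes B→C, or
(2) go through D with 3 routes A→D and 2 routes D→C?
30
Route via B: 6×4=24. Route via D: 3×2=6. Total: 30.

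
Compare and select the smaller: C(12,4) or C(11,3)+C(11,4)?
By Pascal's identity: C(12,4) = C(11,3)+C(11,4) = 495. Equal.
Final answer: Equal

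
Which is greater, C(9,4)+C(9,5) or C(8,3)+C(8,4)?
C(9,4)+C(9,5)

Working:
First=252, Second=126.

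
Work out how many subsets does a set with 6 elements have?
Each element can be included or excluded: 2^6 = 64.
Final answer: 64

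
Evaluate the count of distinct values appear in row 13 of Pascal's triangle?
7

Working:
Row 13 has entries C(13,0)..C(13,13); by symmetry C(13,k)=C(13,13-k), giving 7 distinct values.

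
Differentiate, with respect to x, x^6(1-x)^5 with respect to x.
6x^5(1-x)^5 - 5x^6(1-x)^4

Product rule: 6x^{5}(1-x)^{5} + x^6·(-5)(1-x)^{4}.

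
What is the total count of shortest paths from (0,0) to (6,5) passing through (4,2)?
150

Solution: To (4,2): C(6,4)=15. From there: C(5,2)=10. Total: 150.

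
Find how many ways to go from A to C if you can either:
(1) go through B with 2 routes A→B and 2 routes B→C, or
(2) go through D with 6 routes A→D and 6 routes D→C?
40

Reasoning: Route via B: 2×2=4. Route via D: 6×6=36. Total: 40.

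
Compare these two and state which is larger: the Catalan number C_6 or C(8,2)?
C_6

Reasoning: C_6 = C(12,6)/(6+1) = 924/7 = 132; C(8,2) = 28.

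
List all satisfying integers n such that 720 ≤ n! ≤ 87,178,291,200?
n! is strictly increasing; 6! = 720 and 14! = 87,178,291,200, so valid n = 6, 7, 8, 9, 10, 11, 12, 13, 14.
Final answer: 6, 7, 8, 9, 10, 11, 12, 13, 14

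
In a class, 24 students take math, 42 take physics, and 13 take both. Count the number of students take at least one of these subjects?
53
|A∪B| = |A|+|B|-|A∩B| = 24+42-13 = 53.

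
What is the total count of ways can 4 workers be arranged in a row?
24

Working:
Arrangements of 4 distinct objects: 4! = 24.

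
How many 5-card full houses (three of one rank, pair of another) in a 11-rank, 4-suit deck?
2,640

Explanation: Triple rank: 11. Triple suits: C(4,3)=4. Pair rank: 10. Pair suits: C(4,2)=6. Total: 2,640.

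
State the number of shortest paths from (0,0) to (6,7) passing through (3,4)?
700

To (3,4): C(7,3)=35. From there: C(6,3)=20. Total: 700.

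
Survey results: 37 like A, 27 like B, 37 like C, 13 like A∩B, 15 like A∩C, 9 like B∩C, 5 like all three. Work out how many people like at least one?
69

Reasoning: |A∪B∪C| = 37+27+37-13-15-9+5 = 69.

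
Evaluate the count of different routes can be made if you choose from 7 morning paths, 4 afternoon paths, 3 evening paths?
By the multiplication principle: 7 × 4 × 3 = 84.

Answer: 84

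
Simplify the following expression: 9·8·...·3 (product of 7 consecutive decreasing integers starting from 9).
181,440

Reasoning: This is P(9,7) = 9!/(2)! = 181,440.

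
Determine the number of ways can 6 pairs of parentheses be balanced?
Using the Catalan number formula: C_n = C(2n, n) / (n+1)
C_6 = C(12, 6) / (6+1)
     = 924 / 7
     = 132

Answer: 132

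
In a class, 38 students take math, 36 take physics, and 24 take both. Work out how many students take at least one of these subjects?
50

Solution: |A∪B| = |A|+|B|-|A∩B| = 38+36-24 = 50.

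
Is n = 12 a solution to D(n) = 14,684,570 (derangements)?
No

Explanation: D(12) = (12-1)·[D(11) + D(10)] = 11·[14,684,570 + 1,334,961] = 176,214,841, which does not equal 14,684,570.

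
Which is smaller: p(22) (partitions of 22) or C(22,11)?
p(22)

Explanation: Pentagonal recurrence p(n) = p(n−1) + p(n−2) − p(n−5) − p(n−7) + …: p(22) = p(21) + p(20) − p(17) − p(15) + p(10) + p(7) − p(0) = 792 + 627 − 297 − 176 + 42 + 15 − 1 = 1,002; C(22,11) = 705,432.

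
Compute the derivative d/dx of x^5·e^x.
(5x^4 + x^5)e^x

Working:
Product rule: d/dx[x^5]·e^x + x^5·d/dx[e^x] = 5x^{4}e^x + x^5e^x.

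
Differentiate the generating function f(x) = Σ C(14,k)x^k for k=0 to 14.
Σ k·C(14,k)x^(k-1) for k=1 to 14

Solution: Term-by-term differentiation gives Σ k·C(14,k)x^{k-1} for k=1 to 14.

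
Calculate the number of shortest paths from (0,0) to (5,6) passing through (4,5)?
252

Explanation: To (4,5): C(9,4)=126. From there: C(2,1)=2. Total: 252.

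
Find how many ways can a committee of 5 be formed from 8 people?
56

Working:
C(8,5) = 8! / (5! × (8-5)!)
         = 8! / (5! × 3!)
         = 56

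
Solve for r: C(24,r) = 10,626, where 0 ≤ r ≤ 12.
4

Reasoning: C(24,r) is increasing for 0 ≤ r ≤ 12. Stepping up (C(24,r+1) = C(24,r)·(24−r)/(r+1)): C(24,1) = 24, C(24,2) = 276, C(24,3) = 2,024, C(24,4) = 10,626 ✓. So r = 4.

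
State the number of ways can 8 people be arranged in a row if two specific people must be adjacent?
Treat pair as unit: (8-1)! arrangements × 2 internal orders = 10,080.

Answer: 10,080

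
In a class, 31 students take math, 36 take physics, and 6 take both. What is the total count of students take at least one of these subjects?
61
|A∪B| = |A|+|B|-|A∩B| = 31+36-6 = 61.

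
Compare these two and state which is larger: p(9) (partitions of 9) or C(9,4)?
C(9,4)

Reasoning: Pentagonal recurrence p(n) = p(n−1) + p(n−2) − p(n−5) − p(n−7) + …: p(9) = p(8) + p(7) − p(4) − p(2) = 22 + 15 − 5 − 2 = 30; C(9,4) = 126.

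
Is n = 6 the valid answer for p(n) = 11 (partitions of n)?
Yes

Explanation: Pentagonal recurrence p(n) = p(n−1) + p(n−2) − p(n−5) − p(n−7) + …: p(6) = p(5) + p(4) − p(1) = 7 + 5 − 1 = 11, which equals 11.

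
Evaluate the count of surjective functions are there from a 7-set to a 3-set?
1,806

Solution: Onto functions = 3! × S(7,3)
First compute S(7,3) via recurrence:
Using the Stirling recurrence: S(n,k) = k·S(n-1,k) + S(n-1,k-1)
S(7,3) = 3·S(6,3) + S(6,2)
         = 3·90 + 31
         = 270 + 31
         = 301
Then: 6 × 301 = 1,806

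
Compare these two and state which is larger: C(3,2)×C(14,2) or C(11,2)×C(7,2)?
C(3,2)×C(14,2)=273, C(11,2)×C(7,2)=1,155.
Final answer: C(11,2)×C(7,2)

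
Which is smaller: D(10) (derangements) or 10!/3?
10!/3

D(10) = (10-1)·[D(9) + D(8)] = 9·[133,496 + 14,833] = 1,334,961; 10!/3 = 3,628,800/3 = 1,209,600.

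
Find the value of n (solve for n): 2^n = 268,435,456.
268,435,456 = 1,024 × 1,024 × 256 = 2^10 × 2^10 × 2^8 = 2^28, so n = 28.

Answer: 28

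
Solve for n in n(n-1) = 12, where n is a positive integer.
4

Reasoning: n² − n − 12 = 0, so n = (1 ± √(1 + 4·12))/2 = (1 ± √49)/2 = (1 ± 7)/2, i.e. n = 4 or n = -3. Taking the positive root, n = 4 (check: 4×3 = 12).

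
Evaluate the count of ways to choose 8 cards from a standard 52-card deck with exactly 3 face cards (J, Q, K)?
144,761,760

Explanation: 12 face cards and 40 non-face cards: C(12,3) × C(40,5) = 220 × 658,008 = 144,761,760.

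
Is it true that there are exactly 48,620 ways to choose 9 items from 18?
True

Explanation: C(18,9) = 48,620.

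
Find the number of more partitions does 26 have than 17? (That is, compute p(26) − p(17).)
2,139

Working:
Pentagonal recurrence p(n) = p(n−1) + p(n−2) − p(n−5) − p(n−7) + …: p(26) = p(25) + p(24) − p(21) − p(19) + p(14) + p(11) − p(4) − p(0) = 1,958 + 1,575 − 792 − 490 + 135 + 56 − 5 − 1 = 2,436.
p(17) = p(16) + p(15) − p(12) − p(10) + p(5) + p(2) = 231 + 176 − 77 − 42 + 7 + 2 = 297.
Difference = 2,436 − 297 = 2,139.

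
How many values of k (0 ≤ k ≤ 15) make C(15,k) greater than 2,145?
6

Working:
Row 15 is unimodal and symmetric about k=15/2. C(15,4)=1,365 ≤ 2,145; C(15,5)=3,003 > 2,145; by symmetry C(15,k) > 2,145 for k = 5..10. That's 10 - 5 + 1 = 6 values.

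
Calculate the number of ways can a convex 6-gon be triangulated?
14
Using the Catalan number formula: C_n = C(2n, n) / (n+1)
C_4 = C(8, 4) / (4+1)
     = 70 / 5
     = 14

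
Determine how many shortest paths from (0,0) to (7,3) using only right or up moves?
120

Working:
Choose 7 rights from 10 moves: C(10,7) = 120.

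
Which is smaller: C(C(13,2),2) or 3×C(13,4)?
3×C(13,4)

Explanation: C(C(13,2),2)=3,003, 3×C(13,4)=2,145.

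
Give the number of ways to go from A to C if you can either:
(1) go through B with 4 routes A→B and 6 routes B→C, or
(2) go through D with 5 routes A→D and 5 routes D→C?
49

Reasoning: Route via B: 4×6=24. Route via D: 5×5=25. Total: 49.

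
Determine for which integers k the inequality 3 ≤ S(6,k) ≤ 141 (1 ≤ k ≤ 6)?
2, 3, 4, 5
S(6,1)=1; S(6,2)=31; S(6,3)=90; S(6,4)=65; S(6,5)=15; S(6,6)=1. So valid k = 2, 3, 4, 5.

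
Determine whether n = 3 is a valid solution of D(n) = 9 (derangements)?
No

Reasoning: D(3) = (3-1)·[D(2) + D(1)] = 2·[1 + 0] = 2, which does not equal 9.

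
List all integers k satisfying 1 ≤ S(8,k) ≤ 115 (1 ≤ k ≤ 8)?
1, 7, 8
S(8,1)=1; S(8,2)=127; S(8,3)=966; S(8,4)=1,701; S(8,5)=1,050; S(8,6)=266; S(8,7)=28; S(8,8)=1. So valid k = 1, 7, 8.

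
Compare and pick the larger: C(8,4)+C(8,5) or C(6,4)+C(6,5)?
C(8,4)+C(8,5)

Reasoning: First=126, Second=21.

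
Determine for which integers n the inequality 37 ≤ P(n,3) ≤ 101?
P(4,3)=24; P(5,3)=60; P(6,3)=120. So valid n = 5.
Final answer: 5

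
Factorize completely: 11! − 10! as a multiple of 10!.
11! − 10! = 11·10! − 10! = (11 − 1)·10! = 10 × 10! = 36,288,000.
Final answer: 10 × 10! = 36,288,000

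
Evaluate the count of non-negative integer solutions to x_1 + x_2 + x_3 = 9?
55
C(9+3-1, 3-1) = 55.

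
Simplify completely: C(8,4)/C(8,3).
5/4

Explanation: C(n,k+1)/C(n,k) = (n−k)/(k+1). Here (8−3)/(3+1) = 5/4 = 5/4.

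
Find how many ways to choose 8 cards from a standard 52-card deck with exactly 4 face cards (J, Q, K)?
45,238,050
12 face cards and 40 non-face cards: C(12,4) × C(40,4) = 495 × 91,390 = 45,238,050.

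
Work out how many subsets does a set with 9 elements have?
512
Each element can be included or excluded: 2^9 = 512.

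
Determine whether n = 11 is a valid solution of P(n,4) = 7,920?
P(11,4) = 11·10·9·8 = 7,920, which equals 7,920.

Answer: Yes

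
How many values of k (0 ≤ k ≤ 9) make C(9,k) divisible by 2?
Checking C(9,k) mod 2 for k = 0..9: divisible at k = 2, 3, 4, 5, 6, 7. That's 6 values.
Final answer: 6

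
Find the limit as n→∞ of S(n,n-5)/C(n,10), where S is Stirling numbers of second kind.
945
The leading term of S(n,n-5) as a polynomial in n is (9)!!·C(n,10), so the ratio → (9)!! = 945.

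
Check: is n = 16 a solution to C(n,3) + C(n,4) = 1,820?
C(16,3) + C(16,4) = 560 + 1,820 = 2,380, which does not equal 1,820.
Final answer: No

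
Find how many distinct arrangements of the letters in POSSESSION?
75,600

Solution: Word has 10 letters (P=1, O=2, S=4, E=1, I=1, N=1). Arrangements: 10!/Π(k!) = 75,600.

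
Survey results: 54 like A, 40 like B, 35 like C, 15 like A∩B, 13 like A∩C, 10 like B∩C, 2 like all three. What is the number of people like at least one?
|A∪B∪C| = 54+40+35-15-13-10+2 = 93.

Answer: 93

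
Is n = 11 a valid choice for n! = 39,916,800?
Yes

Solution: 11! = 11·10! = 11·3,628,800 = 39,916,800, which equals 39,916,800.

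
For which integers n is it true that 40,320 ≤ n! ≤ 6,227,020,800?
8, 9, 10, 11, 12, 13
n! is strictly increasing; 8! = 40,320 and 13! = 6,227,020,800, so valid n = 8, 9, 10, 11, 12, 13.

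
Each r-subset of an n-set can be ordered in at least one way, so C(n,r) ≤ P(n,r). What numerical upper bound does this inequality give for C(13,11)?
3,113,510,400

Working:
P(13,11) = 13·12·11·10·9·8·7·6·5·4·3 = 3,113,510,400, so C(13,11) ≤ 3,113,510,400. (The bound is loose by a factor of 11! = 39,916,800: C(13,11) = 3,113,510,400/39,916,800 = 78.)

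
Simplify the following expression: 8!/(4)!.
1,680

Working:
This equals 8×7×...×5 = 1,680.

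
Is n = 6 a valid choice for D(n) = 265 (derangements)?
Yes

Working:
D(6) = (6-1)·[D(5) + D(4)] = 5·[44 + 9] = 265, which equals 265.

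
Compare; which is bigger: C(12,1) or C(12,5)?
C(12,5)

C(12,1)=12, C(12,5)=792.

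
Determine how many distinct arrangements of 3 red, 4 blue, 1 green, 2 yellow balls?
12,600

Reasoning: Multinomial: 10!/(3! × 4! × 1! × 2!) = 12,600.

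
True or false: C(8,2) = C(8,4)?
False

Explanation: C(8,2) = 28 but C(8,4) = 70; symmetry gives C(8,2) = C(8,6), not C(8,4).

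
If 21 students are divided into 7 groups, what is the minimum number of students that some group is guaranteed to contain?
3

Pigeonhole: ⌈21/7⌉ = 3.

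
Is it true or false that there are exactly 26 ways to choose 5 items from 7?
False

Working:
C(7,5) = 21 ≠ 26.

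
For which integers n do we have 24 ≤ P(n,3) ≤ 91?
4, 5
P(3,3)=6; P(4,3)=24; P(5,3)=60; P(6,3)=120. So valid n = 4, 5.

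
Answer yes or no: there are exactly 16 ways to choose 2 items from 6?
C(6,2) = 15 ≠ 16.
Final answer: No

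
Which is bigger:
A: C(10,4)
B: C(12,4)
B
A=C(10,4)=210, B=C(12,4)=495.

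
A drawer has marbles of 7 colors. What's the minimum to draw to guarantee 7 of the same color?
Worst case: 6 of each = 42. One more: 43.
Final answer: 43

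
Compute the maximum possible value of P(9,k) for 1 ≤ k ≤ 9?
P(9,k) increases in k, so maximum at k = 9: 9! = 362,880.
Final answer: 362,880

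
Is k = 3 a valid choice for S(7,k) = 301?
Yes

Working:
S(7,3) = 3·S(6,3) + S(6,2) = 3·90 + 31 = 301, which equals 301.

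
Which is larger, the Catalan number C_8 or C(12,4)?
C_8

Reasoning: C_8 = C(16,8)/(8+1) = 12,870/9 = 1,430; C(12,4) = 495.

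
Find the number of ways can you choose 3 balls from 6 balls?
20

Solution: C(6,3) = 6! / (3! × (6-3)!)
         = 6! / (3! × 3!)
         = 20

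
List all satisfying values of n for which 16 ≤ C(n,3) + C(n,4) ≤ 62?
C(5,3)+C(5,4)=15; C(6,3)+C(6,4)=35; C(7,3)+C(7,4)=70. So valid n = 6.

Answer: 6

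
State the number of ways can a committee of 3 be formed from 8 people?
56

Explanation: C(8,3) = 8! / (3! × (8-3)!)
         = 8! / (3! × 5!)
         = 56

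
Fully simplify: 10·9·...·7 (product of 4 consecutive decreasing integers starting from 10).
5,040

Solution: This is P(10,4) = 10!/(6)! = 5,040.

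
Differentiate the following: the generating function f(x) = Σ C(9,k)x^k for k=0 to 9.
Σ k·C(9,k)x^(k-1) for k=1 to 9

Working:
Term-by-term differentiation gives Σ k·C(9,k)x^{k-1} for k=1 to 9.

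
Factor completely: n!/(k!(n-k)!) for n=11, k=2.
This is the binomial coefficient C(11,2) = 55.

Answer: C(11,2) = 55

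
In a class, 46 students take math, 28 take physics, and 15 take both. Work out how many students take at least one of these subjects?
59

Working:
|A∪B| = |A|+|B|-|A∩B| = 46+28-15 = 59.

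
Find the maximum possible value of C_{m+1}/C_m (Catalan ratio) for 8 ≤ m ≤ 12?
C_{m+1}/C_m = 2(2m+1)/(m+2), which increases with m. Maximum at m = 12: 2·25/14 = 25/7.
Final answer: 25/7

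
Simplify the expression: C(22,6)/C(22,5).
17/6

C(n,k+1)/C(n,k) = (n−k)/(k+1). Here (22−5)/(5+1) = 17/6 = 17/6.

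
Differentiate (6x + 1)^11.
66(6x + 1)^10

Working:
Chain rule: 11(6x+1)^{10} × 6 = 66(6x+1)^{10}.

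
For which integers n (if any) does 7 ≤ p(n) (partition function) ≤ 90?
5, 6, 7, 8, 9, 10, 11, 12

Working:
Tabulating p(n) via p(n) = p(n−1) + p(n−2) − p(n−5) − p(n−7) + …: p(4)=5; p(5)=7; p(6)=11; p(7)=15; p(8)=22; p(9)=30; p(10)=42; p(11)=56; p(12)=77; p(13)=101. So valid n = 5, 6, 7, 8, 9, 10, 11, 12.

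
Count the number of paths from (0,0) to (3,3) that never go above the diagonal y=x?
5

Reasoning: Counted by the Catalan number C_3: C_3 = C(6,3)/(3+1) = 20/4 = 5.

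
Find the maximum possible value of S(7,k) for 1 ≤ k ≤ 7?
350

Solution: Row S(7,k) for k = 1..7 (via S(n,k) = k·S(n−1,k) + S(n−1,k−1)): 1, 63, 301, 350, 140, 21, 1. The row is unimodal; maximum at k = 4: 350.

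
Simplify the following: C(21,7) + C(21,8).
By Pascal's identity: C(22,8) = 319,770.
Final answer: 319,770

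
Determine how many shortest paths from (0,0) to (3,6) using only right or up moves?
84

Solution: Choose 3 rights from 9 moves: C(9,3) = 84.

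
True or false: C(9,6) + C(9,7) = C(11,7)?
False
Pascal's identity gives C(10,7) = 120, whereas C(11,7) = 330.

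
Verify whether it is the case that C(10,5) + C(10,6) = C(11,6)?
True

Working:
Pascal's identity: LHS = 252 + 210 = 462; RHS = C(11,6) = 462. Both sides agree, so the statement holds.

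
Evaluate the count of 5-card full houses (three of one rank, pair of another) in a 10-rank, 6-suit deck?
27,000

Solution: Triple rank: 10. Triple suits: C(6,3)=20. Pair rank: 9. Pair suits: C(6,2)=15. Total: 27,000.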